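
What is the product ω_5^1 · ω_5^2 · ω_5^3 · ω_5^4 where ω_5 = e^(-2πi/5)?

The primitive 5th roots of unity are ω_5^k for k coprime to 5: k ∈ {1, 2, 3, 4}
Their product equals the constant term of the cyclotomic polynomial Φ_5(x) up to sign.
For n ≥ 3, the product of all primitive nth roots of unity is 1. (For n=1 it is 1; for n=2 it is -1.)

1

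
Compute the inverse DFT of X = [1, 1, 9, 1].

x[n] = (1/4) Σ(k=0 to 3) X[k] · e^(2πikn/4)

Computing each x[n]:
x[0] = 3
x[1] = -2
x[2] = 2
x[3] = -2

x = [3, -2, 2, -2]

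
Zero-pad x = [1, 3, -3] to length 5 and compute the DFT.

Original 3-point DFT: [1, 1.0000-5.1962i, 1.0000+5.1962i]
Zero-padded 5-point DFT provides frequency interpolation.

DFT_5([x, 0, ...]) = [1, 4.3541-1.0898i, -2.3541-4.6165i, -2.3541+4.6165i, 4.3541+1.0898i]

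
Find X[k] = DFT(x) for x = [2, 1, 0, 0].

X[k] = Σ(n=0 to 3) x[n] · ω_4^(nk)
where ω_4 = e^(-2πi/4)

Computing each X[k]:
X[0] = 3
X[1] = 2-1i
X[2] = 1
X[3] = 2+1i

X = [3, 2-1i, 1, 2+1i]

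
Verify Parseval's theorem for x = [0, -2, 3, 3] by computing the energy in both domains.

Time domain:
Σ|x[n]|² = |0|² + |-2|² + |3|² + |3|² = 22.0000

Frequency domain:
(1/4)Σ|X[k]|² = (1/4)(|4|² + |-3+5i|² + |2|² + |-3-5i|²) = (1/4)·88.0000 = 22.0000

Both sides agree, confirming Parseval's theorem.

Σ|x[n]|² = (1/N)Σ|X[k]|² = 22.0000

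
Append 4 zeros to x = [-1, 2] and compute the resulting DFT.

Original 2-point DFT: [1, -3]
Zero-padded 6-point DFT provides frequency interpolation.

DFT_6([x, 0, ...]) = [1, -1.7321i, -2.0000-1.7321i, -3, -2.0000+1.7321i, 1.7321i]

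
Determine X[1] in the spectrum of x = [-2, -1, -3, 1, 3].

X[1] = Σ(n=0 to 4) x[n] · ω_5^(1n) where ω_5 = e^(-2πi/5)
= (-2)·ω_5^0 + (-1)·ω_5^1 + (-3)·ω_5^2 + (1)·ω_5^3 + (3)·ω_5^4

X[1] = 0.2361+6.1554i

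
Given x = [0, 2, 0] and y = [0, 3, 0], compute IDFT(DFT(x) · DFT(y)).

(x ⊛ y)[n] = Σ(m=0 to 2) x[m] · y[(n-m) mod 3]

Computing each output sample:
(x ⊛ y)[0] = 0
(x ⊛ y)[1] = 0
(x ⊛ y)[2] = 6

x ⊛ y = [0, 0, 6]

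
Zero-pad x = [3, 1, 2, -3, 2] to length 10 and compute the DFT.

Original 5-point DFT: [5, 4.7361-1.9879i, 0.2639+5.3431i, 0.2639-5.3431i, 4.7361+1.9879i]
Zero-padded 10-point DFT provides frequency interpolation.

DFT_10([x, 0, ...]) = [5, 3.7361-0.8123i, 4.7361-1.9879i, -0.7361-3.4410i, 0.2639+5.3431i, 9, 0.2639-5.3431i, -0.7361+3.4410i, 4.7361+1.9879i, 3.7361+0.8123i]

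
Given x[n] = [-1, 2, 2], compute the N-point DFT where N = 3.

X[k] = Σ(n=0 to 2) x[n] · ω_3^(nk)
where ω_3 = e^(-2πi/3)

Computing each X[k]:
X[0] = 3
X[1] = -3
X[2] = -3

X = [3, -3, -3]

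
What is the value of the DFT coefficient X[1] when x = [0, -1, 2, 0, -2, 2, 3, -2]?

X[1] = Σ(n=0 to 7) x[n] · ω_8^(1n) where ω_8 = e^(-2πi/8)
= (0)·ω_8^0 + (-1)·ω_8^1 + (2)·ω_8^2 + (0)·ω_8^3 + (-2)·ω_8^4 + (2)·ω_8^5 + (3)·ω_8^6 + (-2)·ω_8^7

X[1] = -1.5355+1.7071i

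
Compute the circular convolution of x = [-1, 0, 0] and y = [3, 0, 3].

(x ⊛ y)[n] = Σ(m=0 to 2) x[m] · y[(n-m) mod 3]

Computing each output sample:
(x ⊛ y)[0] = -3
(x ⊛ y)[1] = 0
(x ⊛ y)[2] = -3

x ⊛ y = [-3, 0, -3]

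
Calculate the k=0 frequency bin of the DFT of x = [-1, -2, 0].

X[0] = Σ(n=0 to 2) x[n] · ω_3^0 = Σ x[n]
= (-1) + (-2) + (0)

X[0] = -3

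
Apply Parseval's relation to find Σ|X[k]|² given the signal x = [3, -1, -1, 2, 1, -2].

Parseval: Σ|x[n]|² = (1/N)Σ|X[k]|², so Σ|X[k]|² = N·Σ|x[n]|² = 6·20.0000

Σ|X[k]|² = N·Σ|x[n]|² = 6·20.0000 = 120.0000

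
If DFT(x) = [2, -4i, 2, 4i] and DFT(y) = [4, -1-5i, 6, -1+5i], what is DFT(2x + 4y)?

By linearity: DFT(2x + 4y) = 2·DFT(x) + 4·DFT(y)
= 2·[2, -4i, 2, 4i] + 4·[4, -1-5i, 6, -1+5i]

Computing element-wise:
Z[0] = 2·(2) + 4·(4) = 20
Z[1] = 2·(-4i) + 4·(-1-5i) = -4-28i
Z[2] = 2·(2) + 4·(6) = 28
Z[3] = 2·(4i) + 4·(-1+5i) = -4+28i

DFT(2x + 4y) = 2·X + 4·Y = [20, -4-28i, 28, -4+28i]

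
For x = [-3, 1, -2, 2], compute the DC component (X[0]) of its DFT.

X[0] = Σ(n=0 to 3) x[n] · ω_4^0 = Σ x[n]
= (-3) + (1) + (-2) + (2)

X[0] = -2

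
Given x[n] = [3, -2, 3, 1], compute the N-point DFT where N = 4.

X[k] = Σ(n=0 to 3) x[n] · ω_4^(nk)
where ω_4 = e^(-2πi/4)

Computing each X[k]:
X[0] = 5
X[1] = 3i
X[2] = 7
X[3] = -3i

X = [5, 3i, 7, -3i]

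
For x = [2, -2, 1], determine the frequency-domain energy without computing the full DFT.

Parseval: Σ|x[n]|² = (1/N)Σ|X[k]|², so Σ|X[k]|² = N·Σ|x[n]|² = 3·9.0000

Σ|X[k]|² = N·Σ|x[n]|² = 3·9.0000 = 27.0000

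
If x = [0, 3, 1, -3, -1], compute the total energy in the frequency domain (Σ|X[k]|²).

Parseval: Σ|x[n]|² = (1/N)Σ|X[k]|², so Σ|X[k]|² = N·Σ|x[n]|² = 5·20.0000

Σ|X[k]|² = N·Σ|x[n]|² = 5·20.0000 = 100.0000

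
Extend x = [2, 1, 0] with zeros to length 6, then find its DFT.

Original 3-point DFT: [3, 1.5000-0.8660i, 1.5000+0.8660i]
Zero-padded 6-point DFT provides frequency interpolation.

DFT_6([x, 0, ...]) = [3, 2.5000-0.8660i, 1.5000-0.8660i, 1, 1.5000+0.8660i, 2.5000+0.8660i]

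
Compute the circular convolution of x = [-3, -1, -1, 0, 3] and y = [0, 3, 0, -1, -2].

(x ⊛ y)[n] = Σ(m=0 to 4) x[m] · y[(n-m) mod 5]

Computing each output sample:
(x ⊛ y)[0] = 12
(x ⊛ y)[1] = -7
(x ⊛ y)[2] = -6
(x ⊛ y)[3] = -6
(x ⊛ y)[4] = 7

x ⊛ y = [12, -7, -6, -6, 7]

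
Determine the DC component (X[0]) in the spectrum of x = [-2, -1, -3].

X[0] = Σ(n=0 to 2) x[n] · ω_3^0 = Σ x[n]
= (-2) + (-1) + (-3)

X[0] = -6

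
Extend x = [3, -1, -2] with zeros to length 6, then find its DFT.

Original 3-point DFT: [0, 4.5000-0.8660i, 4.5000+0.8660i]
Zero-padded 6-point DFT provides frequency interpolation.

DFT_6([x, 0, ...]) = [0, 3.5000+2.5981i, 4.5000-0.8660i, 2, 4.5000+0.8660i, 3.5000-2.5981i]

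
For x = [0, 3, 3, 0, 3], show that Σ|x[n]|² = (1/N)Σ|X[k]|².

Time domain:
Σ|x[n]|² = |0|² + |3|² + |3|² + |0|² + |3|² = 27.0000

Frequency domain:
(1/5)Σ|X[k]|² = (1/5)(|9|² + |-0.5729-1.7634i|² + |-3.9271+2.8532i|² + |-3.9271-2.8532i|² + |-0.5729+1.7634i|²) = (1/5)·135.0000 = 27.0000

Both sides agree, confirming Parseval's theorem.

Σ|x[n]|² = (1/N)Σ|X[k]|² = 27.0000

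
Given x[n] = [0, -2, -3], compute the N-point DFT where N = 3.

X[k] = Σ(n=0 to 2) x[n] · ω_3^(nk)
where ω_3 = e^(-2πi/3)

Computing each X[k]:
X[0] = -5
X[1] = 2.5000-0.8660i
X[2] = 2.5000+0.8660i

X = [-5, 2.5000-0.8660i, 2.5000+0.8660i]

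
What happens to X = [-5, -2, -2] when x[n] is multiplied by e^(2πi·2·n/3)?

Modulation property: DFT(ω_3^(-2n)·x[n]) = X[(k-2) mod 3], so circularly shift X by 2 positions.

X[k-2] = [-2, -2, -5]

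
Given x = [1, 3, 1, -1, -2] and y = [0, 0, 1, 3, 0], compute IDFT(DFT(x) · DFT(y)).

(x ⊛ y)[n] = Σ(m=0 to 4) x[m] · y[(n-m) mod 5]

Computing each output sample:
(x ⊛ y)[0] = 2
(x ⊛ y)[1] = -5
(x ⊛ y)[2] = -5
(x ⊛ y)[3] = 6
(x ⊛ y)[4] = 10

x ⊛ y = [2, -5, -5, 6, 10]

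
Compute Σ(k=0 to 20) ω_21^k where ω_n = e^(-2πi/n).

Sum of all nth roots of unity equals 0 for n > 1 (geometric series with r ≠ 1).

0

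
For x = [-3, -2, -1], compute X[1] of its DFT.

X[1] = Σ(n=0 to 2) x[n] · ω_3^(1n) where ω_3 = e^(-2πi/3)
= (-3)·ω_3^0 + (-2)·ω_3^1 + (-1)·ω_3^2

X[1] = -1.5000+0.8660i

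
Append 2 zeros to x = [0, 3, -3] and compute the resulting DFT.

Original 3-point DFT: [0, -5.1962i, 5.1962i]
Zero-padded 5-point DFT provides frequency interpolation.

DFT_5([x, 0, ...]) = [0, 3.3541-1.0898i, -3.3541-4.6165i, -3.3541+4.6165i, 3.3541+1.0898i]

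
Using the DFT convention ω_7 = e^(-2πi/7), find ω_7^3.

ω_7^3 = e^(-2πi·3/7)
= cos(-2π·3/7) + i·sin(-2π·3/7)
= cos(-6π/7) + i·sin(-6π/7)

ω_7^3 = cos(-6π/7) + i·sin(-6π/7) = -0.9010-0.4339i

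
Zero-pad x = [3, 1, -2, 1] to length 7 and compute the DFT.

Original 4-point DFT: [3, 5, -1, 5]
Zero-padded 7-point DFT provides frequency interpolation.

DFT_7([x, 0, ...]) = [3, 3.1676+0.7341i, 5.2029-1.0609i, 0.6295-2.9725i, 0.6295+2.9725i, 5.2029+1.0609i, 3.1676-0.7341i]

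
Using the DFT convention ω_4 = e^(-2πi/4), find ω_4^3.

ω_4^3 = e^(-2πi·3/4)
= cos(-2π·3/4) + i·sin(-2π·3/4)
= cos(-6π/4) + i·sin(-6π/4)

ω_4^3 = cos(-6π/4) + i·sin(-6π/4) = 1i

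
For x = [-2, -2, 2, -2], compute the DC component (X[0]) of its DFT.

X[0] = Σ(n=0 to 3) x[n] · ω_4^0 = Σ x[n]
= (-2) + (-2) + (2) + (-2)

X[0] = -4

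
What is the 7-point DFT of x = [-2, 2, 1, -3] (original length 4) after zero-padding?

Original 4-point DFT: [-2, -3-5i, 0, -3+5i]
Zero-padded 7-point DFT provides frequency interpolation.

DFT_7([x, 0, ...]) = [-2, 1.7274-1.2369i, -5.2165-3.8615i, -2.5109+2.8388i, -2.5109-2.8388i, -5.2165+3.8615i, 1.7274+1.2369i]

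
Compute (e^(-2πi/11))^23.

Since ω_11^11 = 1, powers reduce modulo 11.
23 mod 11 = 1
So ω_11^23 = ω_11^1 = e^(-2πi·1/11)

ω_11^23 = ω_11^1 = 0.8413-0.5406i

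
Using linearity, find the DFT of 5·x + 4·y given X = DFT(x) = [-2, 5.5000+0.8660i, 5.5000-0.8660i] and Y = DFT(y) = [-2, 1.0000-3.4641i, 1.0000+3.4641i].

By linearity: DFT(5x + 4y) = 5·DFT(x) + 4·DFT(y)
= 5·[-2, 5.5000+0.8660i, 5.5000-0.8660i] + 4·[-2, 1.0000-3.4641i, 1.0000+3.4641i]

Computing element-wise:
Z[0] = 5·(-2) + 4·(-2) = -18
Z[1] = 5·(5.5000+0.8660i) + 4·(1.0000-3.4641i) = 31.5000-9.5264i
Z[2] = 5·(5.5000-0.8660i) + 4·(1.0000+3.4641i) = 31.5000+9.5264i

DFT(5x + 4y) = 5·X + 4·Y = [-18, 31.5000-9.5264i, 31.5000+9.5264i]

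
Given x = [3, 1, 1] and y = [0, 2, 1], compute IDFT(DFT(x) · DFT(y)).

(x ⊛ y)[n] = Σ(m=0 to 2) x[m] · y[(n-m) mod 3]

Computing each output sample:
(x ⊛ y)[0] = 3
(x ⊛ y)[1] = 7
(x ⊛ y)[2] = 5

x ⊛ y = [3, 7, 5]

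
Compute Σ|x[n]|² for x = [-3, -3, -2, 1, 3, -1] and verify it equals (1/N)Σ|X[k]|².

Time domain:
Σ|x[n]|² = |-3|² + |-3|² + |-2|² + |1|² + |3|² + |-1|² = 33.0000

Frequency domain:
(1/6)Σ|X[k]|² = (1/6)(|-5|² + |-6.5000+6.0622i|² + |-0.5000-2.5981i|² + |1|² + |-0.5000+2.5981i|² + |-6.5000-6.0622i|²) = (1/6)·198.0000 = 33.0000

Both sides agree, confirming Parseval's theorem.

Σ|x[n]|² = (1/N)Σ|X[k]|² = 33.0000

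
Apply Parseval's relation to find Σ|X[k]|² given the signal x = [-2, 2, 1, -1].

Parseval: Σ|x[n]|² = (1/N)Σ|X[k]|², so Σ|X[k]|² = N·Σ|x[n]|² = 4·10.0000

Σ|X[k]|² = N·Σ|x[n]|² = 4·10.0000 = 40.0000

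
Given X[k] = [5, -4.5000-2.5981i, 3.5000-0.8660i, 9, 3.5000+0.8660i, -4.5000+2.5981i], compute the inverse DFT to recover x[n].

x[n] = (1/6) Σ(k=0 to 5) X[k] · e^(2πikn/6)

Computing each x[n]:
x[0] = 2
x[1] = -1
x[2] = 3
x[3] = 2
x[4] = 2
x[5] = -3

x = [2, -1, 3, 2, 2, -3]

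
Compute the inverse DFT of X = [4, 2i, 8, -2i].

x[n] = (1/4) Σ(k=0 to 3) X[k] · e^(2πikn/4)

Computing each x[n]:
x[0] = 3
x[1] = -2
x[2] = 3
x[3] = 0

x = [3, -2, 3, 0]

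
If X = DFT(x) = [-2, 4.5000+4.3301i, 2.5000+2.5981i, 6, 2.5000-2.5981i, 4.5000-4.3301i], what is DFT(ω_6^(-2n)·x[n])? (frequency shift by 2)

Modulation property: DFT(ω_6^(-2n)·x[n]) = X[(k-2) mod 6], so circularly shift X by 2 positions.

X[k-2] = [2.5000-2.5981i, 4.5000-4.3301i, -2, 4.5000+4.3301i, 2.5000+2.5981i, 6]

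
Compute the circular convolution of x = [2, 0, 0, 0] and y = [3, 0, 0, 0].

(x ⊛ y)[n] = Σ(m=0 to 3) x[m] · y[(n-m) mod 4]

Computing each output sample:
(x ⊛ y)[0] = 6
(x ⊛ y)[1] = 0
(x ⊛ y)[2] = 0
(x ⊛ y)[3] = 0

x ⊛ y = [6, 0, 0, 0]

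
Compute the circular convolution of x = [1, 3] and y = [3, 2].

(x ⊛ y)[n] = Σ(m=0 to 1) x[m] · y[(n-m) mod 2]

Computing each output sample:
(x ⊛ y)[0] = 9
(x ⊛ y)[1] = 11

x ⊛ y = [9, 11]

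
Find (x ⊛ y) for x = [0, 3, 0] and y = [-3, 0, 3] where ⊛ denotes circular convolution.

(x ⊛ y)[n] = Σ(m=0 to 2) x[m] · y[(n-m) mod 3]

Computing each output sample:
(x ⊛ y)[0] = 9
(x ⊛ y)[1] = -9
(x ⊛ y)[2] = 0

x ⊛ y = [9, -9, 0]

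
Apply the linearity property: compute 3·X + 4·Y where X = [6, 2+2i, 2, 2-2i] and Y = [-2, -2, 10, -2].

By linearity: DFT(3x + 4y) = 3·DFT(x) + 4·DFT(y)
= 3·[6, 2+2i, 2, 2-2i] + 4·[-2, -2, 10, -2]

Computing element-wise:
Z[0] = 3·(6) + 4·(-2) = 10
Z[1] = 3·(2+2i) + 4·(-2) = -2+6i
Z[2] = 3·(2) + 4·(10) = 46
Z[3] = 3·(2-2i) + 4·(-2) = -2-6i

DFT(3x + 4y) = 3·X + 4·Y = [10, -2+6i, 46, -2-6i]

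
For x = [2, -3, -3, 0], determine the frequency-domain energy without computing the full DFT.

Parseval: Σ|x[n]|² = (1/N)Σ|X[k]|², so Σ|X[k]|² = N·Σ|x[n]|² = 4·22.0000

Σ|X[k]|² = N·Σ|x[n]|² = 4·22.0000 = 88.0000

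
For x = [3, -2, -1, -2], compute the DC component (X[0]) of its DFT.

X[0] = Σ(n=0 to 3) x[n] · ω_4^0 = Σ x[n]
= (3) + (-2) + (-1) + (-2)

X[0] = -2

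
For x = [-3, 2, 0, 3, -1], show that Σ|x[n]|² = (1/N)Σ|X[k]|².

Time domain:
Σ|x[n]|² = |-3|² + |2|² + |0|² + |3|² + |-1|² = 23.0000

Frequency domain:
(1/5)Σ|X[k]|² = (1/5)(|1|² + |-5.1180-1.0898i|² + |-2.8820-4.6165i|² + |-2.8820+4.6165i|² + |-5.1180+1.0898i|²) = (1/5)·115.0000 = 23.0000

Both sides agree, confirming Parseval's theorem.

Σ|x[n]|² = (1/N)Σ|X[k]|² = 23.0000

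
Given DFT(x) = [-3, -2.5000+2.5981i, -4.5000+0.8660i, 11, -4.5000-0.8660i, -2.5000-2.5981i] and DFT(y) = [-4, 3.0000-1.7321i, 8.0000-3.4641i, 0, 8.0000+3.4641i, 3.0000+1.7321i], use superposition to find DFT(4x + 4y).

By linearity: DFT(4x + 4y) = 4·DFT(x) + 4·DFT(y)
= 4·[-3, -2.5000+2.5981i, -4.5000+0.8660i, 11, -4.5000-0.8660i, -2.5000-2.5981i] + 4·[-4, 3.0000-1.7321i, 8.0000-3.4641i, 0, 8.0000+3.4641i, 3.0000+1.7321i]

Computing element-wise:
Z[0] = 4·(-3) + 4·(-4) = -28
Z[1] = 4·(-2.5000+2.5981i) + 4·(3.0000-1.7321i) = 2.0000+3.4640i
Z[2] = 4·(-4.5000+0.8660i) + 4·(8.0000-3.4641i) = 14.0000-10.3924i
Z[3] = 4·(11) + 4·(0) = 44
Z[4] = 4·(-4.5000-0.8660i) + 4·(8.0000+3.4641i) = 14.0000+10.3924i
Z[5] = 4·(-2.5000-2.5981i) + 4·(3.0000+1.7321i) = 2.0000-3.4640i

DFT(4x + 4y) = 4·X + 4·Y = [-28, 2.0000+3.4640i, 14.0000-10.3924i, 44, 14.0000+10.3924i, 2.0000-3.4640i]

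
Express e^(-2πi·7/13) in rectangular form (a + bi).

ω_13^7 = e^(-2πi·7/13)
= cos(-2π·7/13) + i·sin(-2π·7/13)
= cos(-14π/13) + i·sin(-14π/13)

ω_13^7 = cos(-14π/13) + i·sin(-14π/13) = -0.9709+0.2393i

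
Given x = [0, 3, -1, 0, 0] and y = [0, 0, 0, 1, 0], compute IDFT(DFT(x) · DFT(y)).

(x ⊛ y)[n] = Σ(m=0 to 4) x[m] · y[(n-m) mod 5]

Computing each output sample:
(x ⊛ y)[0] = -1
(x ⊛ y)[1] = 0
(x ⊛ y)[2] = 0
(x ⊛ y)[3] = 0
(x ⊛ y)[4] = 3

x ⊛ y = [-1, 0, 0, 0, 3]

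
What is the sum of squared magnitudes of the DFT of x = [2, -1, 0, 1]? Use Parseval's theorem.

Parseval: Σ|x[n]|² = (1/N)Σ|X[k]|², so Σ|X[k]|² = N·Σ|x[n]|² = 4·6.0000

Σ|X[k]|² = N·Σ|x[n]|² = 4·6.0000 = 24.0000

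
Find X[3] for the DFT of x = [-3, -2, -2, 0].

X[3] = Σ(n=0 to 3) x[n] · ω_4^(3n) where ω_4 = e^(-2πi/4)
= (-3)·ω_4^0 + (-2)·ω_4^3 + (-2)·ω_4^6 + (0)·ω_4^9

X[3] = -1-2i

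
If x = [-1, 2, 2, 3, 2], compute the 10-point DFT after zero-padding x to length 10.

Original 5-point DFT: [8, -3.8090+0.5878i, -2.6910-0.9511i, -2.6910+0.9511i, -3.8090-0.5878i]
Zero-padded 10-point DFT provides frequency interpolation.

DFT_10([x, 0, ...]) = [8, -1.3090-7.1064i, -3.8090+0.5878i, -0.1910-0.8653i, -2.6910-0.9511i, -2, -2.6910+0.9511i, -0.1910+0.8653i, -3.8090-0.5878i, -1.3090+7.1064i]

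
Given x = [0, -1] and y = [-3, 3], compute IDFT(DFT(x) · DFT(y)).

(x ⊛ y)[n] = Σ(m=0 to 1) x[m] · y[(n-m) mod 2]

Computing each output sample:
(x ⊛ y)[0] = -3
(x ⊛ y)[1] = 3

x ⊛ y = [-3, 3]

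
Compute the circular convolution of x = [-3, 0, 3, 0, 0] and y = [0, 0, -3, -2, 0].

(x ⊛ y)[n] = Σ(m=0 to 4) x[m] · y[(n-m) mod 5]

Computing each output sample:
(x ⊛ y)[0] = -6
(x ⊛ y)[1] = 0
(x ⊛ y)[2] = 9
(x ⊛ y)[3] = 6
(x ⊛ y)[4] = -9

x ⊛ y = [-6, 0, 9, 6, -9]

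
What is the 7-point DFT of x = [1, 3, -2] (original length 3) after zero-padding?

Original 3-point DFT: [2, 0.5000-4.3301i, 0.5000+4.3301i]
Zero-padded 7-point DFT provides frequency interpolation.

DFT_7([x, 0, ...]) = [2, 3.3155-0.3956i, 2.1344-3.7926i, -2.9499-2.8653i, -2.9499+2.8653i, 2.1344+3.7926i, 3.3155+0.3956i]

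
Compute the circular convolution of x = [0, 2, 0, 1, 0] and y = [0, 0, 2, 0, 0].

(x ⊛ y)[n] = Σ(m=0 to 4) x[m] · y[(n-m) mod 5]

Computing each output sample:
(x ⊛ y)[0] = 2
(x ⊛ y)[1] = 0
(x ⊛ y)[2] = 0
(x ⊛ y)[3] = 4
(x ⊛ y)[4] = 0

x ⊛ y = [2, 0, 0, 4, 0]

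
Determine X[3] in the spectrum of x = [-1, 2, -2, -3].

X[3] = Σ(n=0 to 3) x[n] · ω_4^(3n) where ω_4 = e^(-2πi/4)
= (-1)·ω_4^0 + (2)·ω_4^3 + (-2)·ω_4^6 + (-3)·ω_4^9

X[3] = 1+5i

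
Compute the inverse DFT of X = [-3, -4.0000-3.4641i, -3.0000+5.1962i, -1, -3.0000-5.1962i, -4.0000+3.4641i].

x[n] = (1/6) Σ(k=0 to 5) X[k] · e^(2πikn/6)

Computing each x[n]:
x[0] = -3
x[1] = -1
x[2] = 3
x[3] = 0
x[4] = -2
x[5] = 0

x = [-3, -1, 3, 0, -2, 0]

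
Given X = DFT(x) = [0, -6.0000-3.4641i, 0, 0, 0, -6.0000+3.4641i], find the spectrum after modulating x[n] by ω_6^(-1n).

Modulation property: DFT(ω_6^(-1n)·x[n]) = X[(k-1) mod 6], so circularly shift X by 1 positions.

X[k-1] = [-6.0000+3.4641i, 0, -6.0000-3.4641i, 0, 0, 0]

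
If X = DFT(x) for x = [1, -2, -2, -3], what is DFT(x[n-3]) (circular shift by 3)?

Time shift by 3: X_shifted[k] = ω_4^(3k) · X[k]
Shifted x = [-2, -2, -3, 1]

DFT(x[n-3]) = [-6, 1+3i, -4, 1-3i]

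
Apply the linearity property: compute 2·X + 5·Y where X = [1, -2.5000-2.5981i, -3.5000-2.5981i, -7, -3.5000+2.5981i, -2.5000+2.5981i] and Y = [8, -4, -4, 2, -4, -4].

By linearity: DFT(2x + 5y) = 2·DFT(x) + 5·DFT(y)
= 2·[1, -2.5000-2.5981i, -3.5000-2.5981i, -7, -3.5000+2.5981i, -2.5000+2.5981i] + 5·[8, -4, -4, 2, -4, -4]

Computing element-wise:
Z[0] = 2·(1) + 5·(8) = 42
Z[1] = 2·(-2.5000-2.5981i) + 5·(-4) = -25.0000-5.1962i
Z[2] = 2·(-3.5000-2.5981i) + 5·(-4) = -27.0000-5.1962i
Z[3] = 2·(-7) + 5·(2) = -4
Z[4] = 2·(-3.5000+2.5981i) + 5·(-4) = -27.0000+5.1962i
Z[5] = 2·(-2.5000+2.5981i) + 5·(-4) = -25.0000+5.1962i

DFT(2x + 5y) = 2·X + 5·Y = [42, -25.0000-5.1962i, -27.0000-5.1962i, -4, -27.0000+5.1962i, -25.0000+5.1962i]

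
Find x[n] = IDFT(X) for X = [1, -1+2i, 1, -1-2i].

x[n] = (1/4) Σ(k=0 to 3) X[k] · e^(2πikn/4)

Computing each x[n]:
x[0] = 0
x[1] = -1
x[2] = 1
x[3] = 1

x = [0, -1, 1, 1]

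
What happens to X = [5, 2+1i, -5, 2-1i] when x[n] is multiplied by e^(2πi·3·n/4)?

Modulation property: DFT(ω_4^(-3n)·x[n]) = X[(k-3) mod 4], so circularly shift X by 3 positions.

X[k-3] = [2+1i, -5, 2-1i, 5]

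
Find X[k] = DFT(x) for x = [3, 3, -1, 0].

X[k] = Σ(n=0 to 3) x[n] · ω_4^(nk)
where ω_4 = e^(-2πi/4)

Computing each X[k]:
X[0] = 5
X[1] = 4-3i
X[2] = -1
X[3] = 4+3i

X = [5, 4-3i, -1, 4+3i]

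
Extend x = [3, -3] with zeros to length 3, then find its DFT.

Original 2-point DFT: [0, 6]
Zero-padded 3-point DFT provides frequency interpolation.

DFT_3([x, 0, ...]) = [0, 4.5000+2.5981i, 4.5000-2.5981i]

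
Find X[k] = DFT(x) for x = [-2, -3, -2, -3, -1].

X[k] = Σ(n=0 to 4) x[n] · ω_5^(nk)
where ω_5 = e^(-2πi/5)

Computing each X[k]:
X[0] = -11
X[1] = 0.8090+1.3143i
X[2] = -0.3090+2.1266i
X[3] = -0.3090-2.1266i
X[4] = 0.8090-1.3143i

X = [-11, 0.8090+1.3143i, -0.3090+2.1266i, -0.3090-2.1266i, 0.8090-1.3143i]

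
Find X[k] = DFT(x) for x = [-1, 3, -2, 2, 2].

X[k] = Σ(n=0 to 4) x[n] · ω_5^(nk)
where ω_5 = e^(-2πi/5)

Computing each X[k]:
X[0] = 4
X[1] = 0.5451+1.4001i
X[2] = -5.0451-4.3920i
X[3] = -5.0451+4.3920i
X[4] = 0.5451-1.4001i

X = [4, 0.5451+1.4001i, -5.0451-4.3920i, -5.0451+4.3920i, 0.5451-1.4001i]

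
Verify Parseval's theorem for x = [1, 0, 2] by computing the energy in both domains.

Time domain:
Σ|x[n]|² = |1|² + |0|² + |2|² = 5.0000

Frequency domain:
(1/3)Σ|X[k]|² = (1/3)(|3|² + |1.7321i|² + |-1.7321i|²) = (1/3)·15.0000 = 5.0000

Both sides agree, confirming Parseval's theorem.

Σ|x[n]|² = (1/N)Σ|X[k]|² = 5.0000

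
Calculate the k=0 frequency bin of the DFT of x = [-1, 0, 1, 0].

X[0] = Σ(n=0 to 3) x[n] · ω_4^0 = Σ x[n]
= (-1) + (0) + (1) + (0)

X[0] = 0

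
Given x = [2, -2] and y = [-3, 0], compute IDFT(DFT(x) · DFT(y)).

(x ⊛ y)[n] = Σ(m=0 to 1) x[m] · y[(n-m) mod 2]

Computing each output sample:
(x ⊛ y)[0] = -6
(x ⊛ y)[1] = 6

x ⊛ y = [-6, 6]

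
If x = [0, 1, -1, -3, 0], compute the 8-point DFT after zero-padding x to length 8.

Original 5-point DFT: [-3, 3.5451-2.1266i, -2.0451+1.3143i, -2.0451-1.3143i, 3.5451+2.1266i]
Zero-padded 8-point DFT provides frequency interpolation.

DFT_8([x, 0, ...]) = [-3, 2.8284+2.4142i, 1-4i, -2.8284+0.4142i, 1, -2.8284-0.4142i, 1+4i, 2.8284-2.4142i]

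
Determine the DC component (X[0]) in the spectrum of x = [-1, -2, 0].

X[0] = Σ(n=0 to 2) x[n] · ω_3^0 = Σ x[n]
= (-1) + (-2) + (0)

X[0] = -3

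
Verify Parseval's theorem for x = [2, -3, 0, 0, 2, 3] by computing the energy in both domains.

Time domain:
Σ|x[n]|² = |2|² + |-3|² + |0|² + |0|² + |2|² + |3|² = 26.0000

Frequency domain:
(1/6)Σ|X[k]|² = (1/6)(|4|² + |1.0000+6.9282i|² + |1.0000+3.4641i|² + |4|² + |1.0000-3.4641i|² + |1.0000-6.9282i|²) = (1/6)·156.0000 = 26.0000

Both sides agree, confirming Parseval's theorem.

Σ|x[n]|² = (1/N)Σ|X[k]|² = 26.0000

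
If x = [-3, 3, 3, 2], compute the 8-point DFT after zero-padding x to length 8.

Original 4-point DFT: [5, -6-1i, -5, -6+1i]
Zero-padded 8-point DFT provides frequency interpolation.

DFT_8([x, 0, ...]) = [5, -2.2929-6.5355i, -6-1i, -3.7071-0.5355i, -5, -3.7071+0.5355i, -6+1i, -2.2929+6.5355i]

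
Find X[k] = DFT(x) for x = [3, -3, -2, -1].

X[k] = Σ(n=0 to 3) x[n] · ω_4^(nk)
where ω_4 = e^(-2πi/4)

Computing each X[k]:
X[0] = -3
X[1] = 5+2i
X[2] = 5
X[3] = 5-2i

X = [-3, 5+2i, 5, 5-2i]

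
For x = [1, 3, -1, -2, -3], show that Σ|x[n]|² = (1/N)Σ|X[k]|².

Time domain:
Σ|x[n]|² = |1|² + |3|² + |-1|² + |-2|² + |-3|² = 24.0000

Frequency domain:
(1/5)Σ|X[k]|² = (1/5)(|-2|² + |3.4271-6.2941i|² + |0.0729-2.5757i|² + |0.0729+2.5757i|² + |3.4271+6.2941i|²) = (1/5)·120.0000 = 24.0000

Both sides agree, confirming Parseval's theorem.

Σ|x[n]|² = (1/N)Σ|X[k]|² = 24.0000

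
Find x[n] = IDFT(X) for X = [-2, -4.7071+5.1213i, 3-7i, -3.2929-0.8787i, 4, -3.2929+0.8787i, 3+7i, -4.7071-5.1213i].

x[n] = (1/8) Σ(k=0 to 7) X[k] · e^(2πikn/8)

Computing each x[n]:
x[0] = -1
x[1] = 0
x[2] = -2
x[3] = -3
x[4] = 3
x[5] = 2
x[6] = 1
x[7] = -2

x = [-1, 0, -2, -3, 3, 2, 1, -2]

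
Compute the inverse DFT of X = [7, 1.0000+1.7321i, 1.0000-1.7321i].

x[n] = (1/3) Σ(k=0 to 2) X[k] · e^(2πikn/3)

Computing each x[n]:
x[0] = 3
x[1] = 1
x[2] = 3

x = [3, 1, 3]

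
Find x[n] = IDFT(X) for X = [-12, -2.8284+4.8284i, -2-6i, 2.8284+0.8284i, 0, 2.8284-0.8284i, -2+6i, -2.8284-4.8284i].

x[n] = (1/8) Σ(k=0 to 7) X[k] · e^(2πikn/8)

Computing each x[n]:
x[0] = -2
x[1] = -2
x[2] = -2
x[3] = -3
x[4] = -2
x[5] = 2
x[6] = 0
x[7] = -3

x = [-2, -2, -2, -3, -2, 2, 0, -3]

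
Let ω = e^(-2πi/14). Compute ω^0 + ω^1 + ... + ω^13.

Sum of all nth roots of unity equals 0 for n > 1 (geometric series with r ≠ 1).

0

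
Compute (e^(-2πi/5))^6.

Since ω_5^5 = 1, powers reduce modulo 5.
6 mod 5 = 1
So ω_5^6 = ω_5^1 = e^(-2πi·1/5)

ω_5^6 = ω_5^1 = 0.3090-0.9511i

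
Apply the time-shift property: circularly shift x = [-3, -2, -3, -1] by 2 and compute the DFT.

Time shift by 2: X_shifted[k] = ω_4^(2k) · X[k]
Shifted x = [-3, -1, -3, -2]

DFT(x[n-2]) = [-9, -1i, -3, 1i]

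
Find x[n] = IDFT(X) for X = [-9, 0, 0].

x[n] = (1/3) Σ(k=0 to 2) X[k] · e^(2πikn/3)

Computing each x[n]:
x[0] = -3
x[1] = -3
x[2] = -3

x = [-3, -3, -3]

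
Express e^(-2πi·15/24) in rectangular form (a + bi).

ω_24^15 = e^(-2πi·15/24)
= cos(-2π·15/24) + i·sin(-2π·15/24)
= cos(-30π/24) + i·sin(-30π/24)

ω_24^15 = cos(-30π/24) + i·sin(-30π/24) = -0.7071+0.7071i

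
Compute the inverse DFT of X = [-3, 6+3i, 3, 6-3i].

x[n] = (1/4) Σ(k=0 to 3) X[k] · e^(2πikn/4)

Computing each x[n]:
x[0] = 3
x[1] = -3
x[2] = -3
x[3] = 0

x = [3, -3, -3, 0]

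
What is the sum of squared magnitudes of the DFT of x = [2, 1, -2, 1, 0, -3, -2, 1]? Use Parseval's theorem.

Parseval: Σ|x[n]|² = (1/N)Σ|X[k]|², so Σ|X[k]|² = N·Σ|x[n]|² = 8·24.0000

Σ|X[k]|² = N·Σ|x[n]|² = 8·24.0000 = 192.0000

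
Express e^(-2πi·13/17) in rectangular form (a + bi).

ω_17^13 = e^(-2πi·13/17)
= cos(-2π·13/17) + i·sin(-2π·13/17)
= cos(-26π/17) + i·sin(-26π/17)

ω_17^13 = cos(-26π/17) + i·sin(-26π/17) = 0.0923+0.9957i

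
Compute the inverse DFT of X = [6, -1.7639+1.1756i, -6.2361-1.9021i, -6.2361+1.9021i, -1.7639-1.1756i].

x[n] = (1/5) Σ(k=0 to 4) X[k] · e^(2πikn/5)

Computing each x[n]:
x[0] = -2
x[1] = 3
x[2] = 0
x[3] = 2
x[4] = 3

x = [-2, 3, 0, 2, 3]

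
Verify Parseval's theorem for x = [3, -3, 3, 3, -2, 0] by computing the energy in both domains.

Time domain:
Σ|x[n]|² = |3|² + |-3|² + |3|² + |3|² + |-2|² + |0|² = 40.0000

Frequency domain:
(1/6)Σ|X[k]|² = (1/6)(|4|² + |-2.0000-1.7321i|² + |7.0000+6.9282i|² + |4|² + |7.0000-6.9282i|² + |-2.0000+1.7321i|²) = (1/6)·240.0000 = 40.0000

Both sides agree, confirming Parseval's theorem.

Σ|x[n]|² = (1/N)Σ|X[k]|² = 40.0000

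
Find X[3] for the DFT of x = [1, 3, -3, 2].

X[3] = Σ(n=0 to 3) x[n] · ω_4^(3n) where ω_4 = e^(-2πi/4)
= (1)·ω_4^0 + (3)·ω_4^3 + (-3)·ω_4^6 + (2)·ω_4^9

X[3] = 4+1i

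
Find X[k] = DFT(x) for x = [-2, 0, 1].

X[k] = Σ(n=0 to 2) x[n] · ω_3^(nk)
where ω_3 = e^(-2πi/3)

Computing each X[k]:
X[0] = -1
X[1] = -2.5000+0.8660i
X[2] = -2.5000-0.8660i

X = [-1, -2.5000+0.8660i, -2.5000-0.8660i]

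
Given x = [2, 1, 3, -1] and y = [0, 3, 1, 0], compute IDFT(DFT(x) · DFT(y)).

(x ⊛ y)[n] = Σ(m=0 to 3) x[m] · y[(n-m) mod 4]

Computing each output sample:
(x ⊛ y)[0] = 0
(x ⊛ y)[1] = 5
(x ⊛ y)[2] = 5
(x ⊛ y)[3] = 10

x ⊛ y = [0, 5, 5, 10]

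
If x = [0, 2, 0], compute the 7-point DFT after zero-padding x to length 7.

Original 3-point DFT: [2, -1.0000-1.7321i, -1.0000+1.7321i]
Zero-padded 7-point DFT provides frequency interpolation.

DFT_7([x, 0, ...]) = [2, 1.2470-1.5637i, -0.4450-1.9499i, -1.8019-0.8678i, -1.8019+0.8678i, -0.4450+1.9499i, 1.2470+1.5637i]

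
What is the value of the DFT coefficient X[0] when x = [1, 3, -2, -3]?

X[0] = Σ(n=0 to 3) x[n] · ω_4^0 = Σ x[n]
= (1) + (3) + (-2) + (-3)

X[0] = -1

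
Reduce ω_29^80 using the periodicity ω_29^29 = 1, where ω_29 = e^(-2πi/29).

Since ω_29^29 = 1, powers reduce modulo 29.
80 mod 29 = 22
So ω_29^80 = ω_29^22 = e^(-2πi·22/29)

ω_29^80 = ω_29^22 = 0.0541+0.9985i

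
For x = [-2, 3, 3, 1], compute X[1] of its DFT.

X[1] = Σ(n=0 to 3) x[n] · ω_4^(1n) where ω_4 = e^(-2πi/4)
= (-2)·ω_4^0 + (3)·ω_4^1 + (3)·ω_4^2 + (1)·ω_4^3

X[1] = -5-2i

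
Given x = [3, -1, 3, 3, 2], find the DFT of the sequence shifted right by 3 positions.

Time shift by 3: X_shifted[k] = ω_5^(3k) · X[k]
Shifted x = [3, 3, 2, 3, -1]

DFT(x[n-3]) = [10, -0.4271-3.2164i, 2.9271-3.3022i, 2.9271+3.3022i, -0.4271+3.2164i]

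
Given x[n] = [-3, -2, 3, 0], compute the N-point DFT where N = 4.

X[k] = Σ(n=0 to 3) x[n] · ω_4^(nk)
where ω_4 = e^(-2πi/4)

Computing each X[k]:
X[0] = -2
X[1] = -6+2i
X[2] = 2
X[3] = -6-2i

X = [-2, -6+2i, 2, -6-2i]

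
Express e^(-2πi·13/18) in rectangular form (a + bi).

ω_18^13 = e^(-2πi·13/18)
= cos(-2π·13/18) + i·sin(-2π·13/18)
= cos(-26π/18) + i·sin(-26π/18)

ω_18^13 = cos(-26π/18) + i·sin(-26π/18) = -0.1736+0.9848i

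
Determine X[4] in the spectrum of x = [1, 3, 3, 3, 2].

X[4] = Σ(n=0 to 4) x[n] · ω_5^(4n) where ω_5 = e^(-2πi/5)
= (1)·ω_5^0 + (3)·ω_5^4 + (3)·ω_5^8 + (3)·ω_5^12 + (2)·ω_5^16

X[4] = -2.3090+0.9511i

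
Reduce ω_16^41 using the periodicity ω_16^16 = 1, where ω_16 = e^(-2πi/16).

Since ω_16^16 = 1, powers reduce modulo 16.
41 mod 16 = 9
So ω_16^41 = ω_16^9 = e^(-2πi·9/16)

ω_16^41 = ω_16^9 = -0.9239+0.3827i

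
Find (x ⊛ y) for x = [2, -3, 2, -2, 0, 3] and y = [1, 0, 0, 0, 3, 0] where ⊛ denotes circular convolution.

(x ⊛ y)[n] = Σ(m=0 to 5) x[m] · y[(n-m) mod 6]

Computing each output sample:
(x ⊛ y)[0] = 8
(x ⊛ y)[1] = -9
(x ⊛ y)[2] = 2
(x ⊛ y)[3] = 7
(x ⊛ y)[4] = 6
(x ⊛ y)[5] = -6

x ⊛ y = [8, -9, 2, 7, 6, -6]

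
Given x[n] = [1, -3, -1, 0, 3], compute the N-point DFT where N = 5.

X[k] = Σ(n=0 to 4) x[n] · ω_5^(nk)
where ω_5 = e^(-2πi/5)

Computing each X[k]:
X[0] = 0
X[1] = 1.8090+6.2941i
X[2] = 0.6910+2.5757i
X[3] = 0.6910-2.5757i
X[4] = 1.8090-6.2941i

X = [0, 1.8090+6.2941i, 0.6910+2.5757i, 0.6910-2.5757i, 1.8090-6.2941i]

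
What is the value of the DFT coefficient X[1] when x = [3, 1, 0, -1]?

X[1] = Σ(n=0 to 3) x[n] · ω_4^(1n) where ω_4 = e^(-2πi/4)
= (3)·ω_4^0 + (1)·ω_4^1 + (0)·ω_4^2 + (-1)·ω_4^3

X[1] = 3-2i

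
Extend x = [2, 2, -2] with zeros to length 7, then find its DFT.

Original 3-point DFT: [2, 2.0000-3.4641i, 2.0000+3.4641i]
Zero-padded 7-point DFT provides frequency interpolation.

DFT_7([x, 0, ...]) = [2, 3.6920+0.3862i, 3.3569-2.8176i, -1.0489-2.4314i, -1.0489+2.4314i, 3.3569+2.8176i, 3.6920-0.3862i]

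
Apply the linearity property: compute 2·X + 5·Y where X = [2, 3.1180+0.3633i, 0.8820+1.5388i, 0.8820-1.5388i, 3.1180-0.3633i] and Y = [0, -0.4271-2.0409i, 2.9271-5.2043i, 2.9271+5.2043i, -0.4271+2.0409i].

By linearity: DFT(2x + 5y) = 2·DFT(x) + 5·DFT(y)
= 2·[2, 3.1180+0.3633i, 0.8820+1.5388i, 0.8820-1.5388i, 3.1180-0.3633i] + 5·[0, -0.4271-2.0409i, 2.9271-5.2043i, 2.9271+5.2043i, -0.4271+2.0409i]

Computing element-wise:
Z[0] = 2·(2) + 5·(0) = 4
Z[1] = 2·(3.1180+0.3633i) + 5·(-0.4271-2.0409i) = 4.1005-9.4779i
Z[2] = 2·(0.8820+1.5388i) + 5·(2.9271-5.2043i) = 16.3995-22.9439i
Z[3] = 2·(0.8820-1.5388i) + 5·(2.9271+5.2043i) = 16.3995+22.9439i
Z[4] = 2·(3.1180-0.3633i) + 5·(-0.4271+2.0409i) = 4.1005+9.4779i

DFT(2x + 5y) = 2·X + 5·Y = [4, 4.1005-9.4779i, 16.3995-22.9439i, 16.3995+22.9439i, 4.1005+9.4779i]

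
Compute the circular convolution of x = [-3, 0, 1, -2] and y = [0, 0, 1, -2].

(x ⊛ y)[n] = Σ(m=0 to 3) x[m] · y[(n-m) mod 4]

Computing each output sample:
(x ⊛ y)[0] = 1
(x ⊛ y)[1] = -4
(x ⊛ y)[2] = 1
(x ⊛ y)[3] = 6

x ⊛ y = [1, -4, 1, 6]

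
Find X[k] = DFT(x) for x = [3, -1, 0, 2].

X[k] = Σ(n=0 to 3) x[n] · ω_4^(nk)
where ω_4 = e^(-2πi/4)

Computing each X[k]:
X[0] = 4
X[1] = 3+3i
X[2] = 2
X[3] = 3-3i

X = [4, 3+3i, 2, 3-3i]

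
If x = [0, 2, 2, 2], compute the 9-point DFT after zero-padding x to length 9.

Original 4-point DFT: [6, -2, -2, -2]
Zero-padded 9-point DFT provides frequency interpolation.

DFT_9([x, 0, ...]) = [6, 0.8794-4.9872i, -2.5321-0.9216i, 0, -1.3473-1.1305i, -1.3473+1.1305i, 0, -2.5321+0.9216i, 0.8794+4.9872i]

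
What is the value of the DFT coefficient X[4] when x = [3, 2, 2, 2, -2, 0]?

X[4] = Σ(n=0 to 5) x[n] · ω_6^(4n) where ω_6 = e^(-2πi/6)
= (3)·ω_6^0 + (2)·ω_6^4 + (2)·ω_6^8 + (2)·ω_6^12 + (-2)·ω_6^16 + (0)·ω_6^20

X[4] = 4.0000-1.7321i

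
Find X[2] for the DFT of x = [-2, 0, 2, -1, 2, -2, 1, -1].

X[2] = Σ(n=0 to 7) x[n] · ω_8^(2n) where ω_8 = e^(-2πi/8)
= (-2)·ω_8^0 + (0)·ω_8^2 + (2)·ω_8^4 + (-1)·ω_8^6 + (2)·ω_8^8 + (-2)·ω_8^10 + (1)·ω_8^12 + (-1)·ω_8^14

X[2] = -3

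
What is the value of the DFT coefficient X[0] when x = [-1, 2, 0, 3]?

X[0] = Σ(n=0 to 3) x[n] · ω_4^0 = Σ x[n]
= (-1) + (2) + (0) + (3)

X[0] = 4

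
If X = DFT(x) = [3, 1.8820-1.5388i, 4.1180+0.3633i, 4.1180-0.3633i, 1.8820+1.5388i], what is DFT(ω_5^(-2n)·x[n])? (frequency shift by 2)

Modulation property: DFT(ω_5^(-2n)·x[n]) = X[(k-2) mod 5], so circularly shift X by 2 positions.

X[k-2] = [4.1180-0.3633i, 1.8820+1.5388i, 3, 1.8820-1.5388i, 4.1180+0.3633i]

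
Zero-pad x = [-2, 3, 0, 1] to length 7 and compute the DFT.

Original 4-point DFT: [2, -2-2i, -6, -2+2i]
Zero-padded 7-point DFT provides frequency interpolation.

DFT_7([x, 0, ...]) = [2, -1.0305-2.7794i, -2.0441-2.1430i, -4.9254-2.2766i, -4.9254+2.2766i, -2.0441+2.1430i, -1.0305+2.7794i]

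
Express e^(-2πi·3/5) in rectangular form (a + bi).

ω_5^3 = e^(-2πi·3/5)
= cos(-2π·3/5) + i·sin(-2π·3/5)
= cos(-6π/5) + i·sin(-6π/5)

ω_5^3 = cos(-6π/5) + i·sin(-6π/5) = -0.8090+0.5878i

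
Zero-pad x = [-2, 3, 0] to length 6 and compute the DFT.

Original 3-point DFT: [1, -3.5000-2.5981i, -3.5000+2.5981i]
Zero-padded 6-point DFT provides frequency interpolation.

DFT_6([x, 0, ...]) = [1, -0.5000-2.5981i, -3.5000-2.5981i, -5, -3.5000+2.5981i, -0.5000+2.5981i]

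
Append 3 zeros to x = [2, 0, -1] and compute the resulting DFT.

Original 3-point DFT: [1, 2.5000-0.8660i, 2.5000+0.8660i]
Zero-padded 6-point DFT provides frequency interpolation.

DFT_6([x, 0, ...]) = [1, 2.5000+0.8660i, 2.5000-0.8660i, 1, 2.5000+0.8660i, 2.5000-0.8660i]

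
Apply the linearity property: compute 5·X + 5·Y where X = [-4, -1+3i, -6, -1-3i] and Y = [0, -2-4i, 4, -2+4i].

By linearity: DFT(5x + 5y) = 5·DFT(x) + 5·DFT(y)
= 5·[-4, -1+3i, -6, -1-3i] + 5·[0, -2-4i, 4, -2+4i]

Computing element-wise:
Z[0] = 5·(-4) + 5·(0) = -20
Z[1] = 5·(-1+3i) + 5·(-2-4i) = -15-5i
Z[2] = 5·(-6) + 5·(4) = -10
Z[3] = 5·(-1-3i) + 5·(-2+4i) = -15+5i

DFT(5x + 5y) = 5·X + 5·Y = [-20, -15-5i, -10, -15+5i]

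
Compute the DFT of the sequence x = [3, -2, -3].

X[k] = Σ(n=0 to 2) x[n] · ω_3^(nk)
where ω_3 = e^(-2πi/3)

Computing each X[k]:
X[0] = -2
X[1] = 5.5000-0.8660i
X[2] = 5.5000+0.8660i

X = [-2, 5.5000-0.8660i, 5.5000+0.8660i]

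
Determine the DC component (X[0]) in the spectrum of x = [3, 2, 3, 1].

X[0] = Σ(n=0 to 3) x[n] · ω_4^0 = Σ x[n]
= (3) + (2) + (3) + (1)

X[0] = 9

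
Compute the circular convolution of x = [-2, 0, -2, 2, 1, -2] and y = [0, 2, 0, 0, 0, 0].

(x ⊛ y)[n] = Σ(m=0 to 5) x[m] · y[(n-m) mod 6]

Computing each output sample:
(x ⊛ y)[0] = -4
(x ⊛ y)[1] = -4
(x ⊛ y)[2] = 0
(x ⊛ y)[3] = -4
(x ⊛ y)[4] = 4
(x ⊛ y)[5] = 2

x ⊛ y = [-4, -4, 0, -4, 4, 2]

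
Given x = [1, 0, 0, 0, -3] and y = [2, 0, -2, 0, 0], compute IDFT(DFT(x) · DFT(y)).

(x ⊛ y)[n] = Σ(m=0 to 4) x[m] · y[(n-m) mod 5]

Computing each output sample:
(x ⊛ y)[0] = 2
(x ⊛ y)[1] = 6
(x ⊛ y)[2] = -2
(x ⊛ y)[3] = 0
(x ⊛ y)[4] = -6

x ⊛ y = [2, 6, -2, 0, -6]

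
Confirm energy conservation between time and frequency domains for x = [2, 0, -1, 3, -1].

Time domain:
Σ|x[n]|² = |2|² + |0|² + |-1|² + |3|² + |-1|² = 15.0000

Frequency domain:
(1/5)Σ|X[k]|² = (1/5)(|3|² + |0.0729+1.4001i|² + |3.4271-4.3920i|² + |3.4271+4.3920i|² + |0.0729-1.4001i|²) = (1/5)·75.0000 = 15.0000

Both sides agree, confirming Parseval's theorem.

Σ|x[n]|² = (1/N)Σ|X[k]|² = 15.0000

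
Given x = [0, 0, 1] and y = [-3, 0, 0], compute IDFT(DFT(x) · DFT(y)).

(x ⊛ y)[n] = Σ(m=0 to 2) x[m] · y[(n-m) mod 3]

Computing each output sample:
(x ⊛ y)[0] = 0
(x ⊛ y)[1] = 0
(x ⊛ y)[2] = -3

x ⊛ y = [0, 0, -3]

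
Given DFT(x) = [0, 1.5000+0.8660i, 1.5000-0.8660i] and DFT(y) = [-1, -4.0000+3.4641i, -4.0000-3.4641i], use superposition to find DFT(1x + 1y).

By linearity: DFT(1x + 1y) = 1·DFT(x) + 1·DFT(y)
= 1·[0, 1.5000+0.8660i, 1.5000-0.8660i] + 1·[-1, -4.0000+3.4641i, -4.0000-3.4641i]

Computing element-wise:
Z[0] = 1·(0) + 1·(-1) = -1
Z[1] = 1·(1.5000+0.8660i) + 1·(-4.0000+3.4641i) = -2.5000+4.3301i
Z[2] = 1·(1.5000-0.8660i) + 1·(-4.0000-3.4641i) = -2.5000-4.3301i

DFT(1x + 1y) = 1·X + 1·Y = [-1, -2.5000+4.3301i, -2.5000-4.3301i]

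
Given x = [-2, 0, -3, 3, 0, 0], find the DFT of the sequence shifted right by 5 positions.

Time shift by 5: X_shifted[k] = ω_6^(5k) · X[k]
Shifted x = [0, -3, 3, 0, 0, -2]

DFT(x[n-5]) = [-2, -4.0000-1.7321i, 1.0000+3.4641i, 8, 1.0000-3.4641i, -4.0000+1.7321i]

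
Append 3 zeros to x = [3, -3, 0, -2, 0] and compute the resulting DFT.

Original 5-point DFT: [-2, 3.6910+1.6776i, 4.8090+3.6655i, 4.8090-3.6655i, 3.6910-1.6776i]
Zero-padded 8-point DFT provides frequency interpolation.

DFT_8([x, 0, ...]) = [-2, 2.2929+3.5355i, 3+1i, 3.7071+3.5355i, 8, 3.7071-3.5355i, 3-1i, 2.2929-3.5355i]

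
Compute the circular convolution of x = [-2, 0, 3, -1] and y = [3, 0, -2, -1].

(x ⊛ y)[n] = Σ(m=0 to 3) x[m] · y[(n-m) mod 4]

Computing each output sample:
(x ⊛ y)[0] = -12
(x ⊛ y)[1] = -1
(x ⊛ y)[2] = 14
(x ⊛ y)[3] = -1

x ⊛ y = [-12, -1, 14, -1]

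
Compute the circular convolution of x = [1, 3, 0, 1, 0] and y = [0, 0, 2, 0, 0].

(x ⊛ y)[n] = Σ(m=0 to 4) x[m] · y[(n-m) mod 5]

Computing each output sample:
(x ⊛ y)[0] = 2
(x ⊛ y)[1] = 0
(x ⊛ y)[2] = 2
(x ⊛ y)[3] = 6
(x ⊛ y)[4] = 0

x ⊛ y = [2, 0, 2, 6, 0]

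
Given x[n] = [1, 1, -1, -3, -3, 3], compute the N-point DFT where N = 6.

X[k] = Σ(n=0 to 5) x[n] · ω_6^(nk)
where ω_6 = e^(-2πi/6)

Computing each X[k]:
X[0] = -2
X[1] = 8
X[2] = -2.0000+3.4641i
X[3] = -4
X[4] = -2.0000-3.4641i
X[5] = 8

X = [-2, 8, -2.0000+3.4641i, -4, -2.0000-3.4641i, 8]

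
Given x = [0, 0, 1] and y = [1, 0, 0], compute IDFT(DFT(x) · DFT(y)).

(x ⊛ y)[n] = Σ(m=0 to 2) x[m] · y[(n-m) mod 3]

Computing each output sample:
(x ⊛ y)[0] = 0
(x ⊛ y)[1] = 0
(x ⊛ y)[2] = 1

x ⊛ y = [0, 0, 1]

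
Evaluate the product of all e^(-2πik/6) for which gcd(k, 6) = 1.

The primitive 6th roots of unity are ω_6^k for k coprime to 6: k ∈ {1, 5}
Their product equals the constant term of the cyclotomic polynomial Φ_6(x) up to sign.
For n ≥ 3, the product of all primitive nth roots of unity is 1. (For n=1 it is 1; for n=2 it is -1.)

1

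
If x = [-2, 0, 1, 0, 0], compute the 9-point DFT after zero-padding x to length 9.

Original 5-point DFT: [-1, -2.8090-0.5878i, -1.6910+0.9511i, -1.6910-0.9511i, -2.8090+0.5878i]
Zero-padded 9-point DFT provides frequency interpolation.

DFT_9([x, 0, ...]) = [-1, -1.8264-0.9848i, -2.9397-0.3420i, -2.5000+0.8660i, -1.2340+0.6428i, -1.2340-0.6428i, -2.5000-0.8660i, -2.9397+0.3420i, -1.8264+0.9848i]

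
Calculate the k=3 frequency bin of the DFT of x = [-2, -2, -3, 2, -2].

X[3] = Σ(n=0 to 4) x[n] · ω_5^(3n) where ω_5 = e^(-2πi/5)
= (-2)·ω_5^0 + (-2)·ω_5^3 + (-3)·ω_5^6 + (2)·ω_5^9 + (-2)·ω_5^12

X[3] = 0.9271+4.7553i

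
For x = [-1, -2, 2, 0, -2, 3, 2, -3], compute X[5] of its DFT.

X[5] = Σ(n=0 to 7) x[n] · ω_8^(5n) where ω_8 = e^(-2πi/8)
= (-1)·ω_8^0 + (-2)·ω_8^5 + (2)·ω_8^10 + (0)·ω_8^15 + (-2)·ω_8^20 + (3)·ω_8^25 + (2)·ω_8^30 + (-3)·ω_8^35

X[5] = 6.6569-1.4142i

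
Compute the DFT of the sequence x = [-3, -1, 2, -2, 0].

X[k] = Σ(n=0 to 4) x[n] · ω_5^(nk)
where ω_5 = e^(-2πi/5)

Computing each X[k]:
X[0] = -4
X[1] = -3.3090-1.4001i
X[2] = -2.1910+4.3920i
X[3] = -2.1910-4.3920i
X[4] = -3.3090+1.4001i

X = [-4, -3.3090-1.4001i, -2.1910+4.3920i, -2.1910-4.3920i, -3.3090+1.4001i]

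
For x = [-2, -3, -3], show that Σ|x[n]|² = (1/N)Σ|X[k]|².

Time domain:
Σ|x[n]|² = |-2|² + |-3|² + |-3|² = 22.0000

Frequency domain:
(1/3)Σ|X[k]|² = (1/3)(|-8|² + |1|² + |1|²) = (1/3)·66.0000 = 22.0000

Both sides agree, confirming Parseval's theorem.

Σ|x[n]|² = (1/N)Σ|X[k]|² = 22.0000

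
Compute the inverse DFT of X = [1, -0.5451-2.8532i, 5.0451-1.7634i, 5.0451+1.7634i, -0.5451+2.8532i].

x[n] = (1/5) Σ(k=0 to 4) X[k] · e^(2πikn/5)

Computing each x[n]:
x[0] = 2
x[1] = 0
x[2] = 1
x[3] = 1
x[4] = -3

x = [2, 0, 1, 1, -3]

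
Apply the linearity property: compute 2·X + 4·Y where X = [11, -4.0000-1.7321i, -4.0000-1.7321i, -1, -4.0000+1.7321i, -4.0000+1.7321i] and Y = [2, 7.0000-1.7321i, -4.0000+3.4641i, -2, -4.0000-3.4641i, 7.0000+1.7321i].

By linearity: DFT(2x + 4y) = 2·DFT(x) + 4·DFT(y)
= 2·[11, -4.0000-1.7321i, -4.0000-1.7321i, -1, -4.0000+1.7321i, -4.0000+1.7321i] + 4·[2, 7.0000-1.7321i, -4.0000+3.4641i, -2, -4.0000-3.4641i, 7.0000+1.7321i]

Computing element-wise:
Z[0] = 2·(11) + 4·(2) = 30
Z[1] = 2·(-4.0000-1.7321i) + 4·(7.0000-1.7321i) = 20.0000-10.3926i
Z[2] = 2·(-4.0000-1.7321i) + 4·(-4.0000+3.4641i) = -24.0000+10.3922i
Z[3] = 2·(-1) + 4·(-2) = -10
Z[4] = 2·(-4.0000+1.7321i) + 4·(-4.0000-3.4641i) = -24.0000-10.3922i
Z[5] = 2·(-4.0000+1.7321i) + 4·(7.0000+1.7321i) = 20.0000+10.3926i

DFT(2x + 4y) = 2·X + 4·Y = [30, 20.0000-10.3926i, -24.0000+10.3922i, -10, -24.0000-10.3922i, 20.0000+10.3926i]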